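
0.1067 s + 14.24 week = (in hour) 2392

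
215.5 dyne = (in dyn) 215.5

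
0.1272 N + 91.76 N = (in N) 91.89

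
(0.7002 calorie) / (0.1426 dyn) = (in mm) 2.054e+09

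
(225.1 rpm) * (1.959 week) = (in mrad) 2.793e+10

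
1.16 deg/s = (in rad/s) 0.02025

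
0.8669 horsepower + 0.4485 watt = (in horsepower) 0.8675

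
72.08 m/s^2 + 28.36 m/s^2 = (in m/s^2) 100.4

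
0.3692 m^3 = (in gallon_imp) 81.21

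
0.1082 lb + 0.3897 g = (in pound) 0.1091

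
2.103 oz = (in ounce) 2.103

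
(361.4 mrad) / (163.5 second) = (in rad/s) 0.00221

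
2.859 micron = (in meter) 2.859e-06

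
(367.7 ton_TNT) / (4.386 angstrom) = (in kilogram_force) 3.577e+20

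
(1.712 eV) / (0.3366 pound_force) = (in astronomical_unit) 1.225e-30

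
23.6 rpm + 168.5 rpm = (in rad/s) 20.12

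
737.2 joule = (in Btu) 0.6987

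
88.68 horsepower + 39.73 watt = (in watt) 6.617e+04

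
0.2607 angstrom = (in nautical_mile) 1.408e-14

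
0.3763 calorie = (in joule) 1.574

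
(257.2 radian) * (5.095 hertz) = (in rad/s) 1310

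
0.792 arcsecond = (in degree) 0.00022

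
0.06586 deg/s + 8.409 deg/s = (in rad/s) 0.1479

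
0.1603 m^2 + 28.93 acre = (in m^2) 1.171e+05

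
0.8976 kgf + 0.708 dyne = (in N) 8.802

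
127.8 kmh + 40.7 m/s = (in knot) 148.1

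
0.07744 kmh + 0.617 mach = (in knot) 408.4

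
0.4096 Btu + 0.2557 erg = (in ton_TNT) 1.033e-07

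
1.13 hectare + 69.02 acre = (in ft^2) 3.128e+06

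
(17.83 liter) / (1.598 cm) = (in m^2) 1.116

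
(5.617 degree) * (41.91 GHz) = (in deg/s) 2.354e+11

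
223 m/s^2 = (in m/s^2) 223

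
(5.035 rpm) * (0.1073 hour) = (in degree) 1.167e+04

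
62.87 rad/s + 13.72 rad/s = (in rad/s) 76.59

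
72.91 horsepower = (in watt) 5.437e+04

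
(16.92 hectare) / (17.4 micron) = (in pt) 2.756e+13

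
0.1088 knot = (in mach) 0.0001644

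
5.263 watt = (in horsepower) 0.007058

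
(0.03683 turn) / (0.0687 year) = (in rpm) 1.02e-06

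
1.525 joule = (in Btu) 0.001445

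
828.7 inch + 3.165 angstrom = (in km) 0.02105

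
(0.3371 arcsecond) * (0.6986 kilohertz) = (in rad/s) 0.001142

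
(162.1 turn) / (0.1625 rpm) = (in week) 0.09896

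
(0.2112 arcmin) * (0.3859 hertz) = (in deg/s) 0.001358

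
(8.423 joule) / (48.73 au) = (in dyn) 1.155e-07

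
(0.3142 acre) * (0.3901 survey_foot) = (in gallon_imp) 3.326e+04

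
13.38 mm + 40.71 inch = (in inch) 41.24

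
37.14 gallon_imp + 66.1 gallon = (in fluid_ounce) 1.417e+04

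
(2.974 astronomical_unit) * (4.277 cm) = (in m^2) 1.903e+10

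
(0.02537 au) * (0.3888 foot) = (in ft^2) 4.841e+09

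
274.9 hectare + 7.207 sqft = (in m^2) 2.749e+06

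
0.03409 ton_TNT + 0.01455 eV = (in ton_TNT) 0.03409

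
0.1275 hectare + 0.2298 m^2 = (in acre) 0.3151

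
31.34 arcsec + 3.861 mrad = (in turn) 0.0006387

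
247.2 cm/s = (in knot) 4.805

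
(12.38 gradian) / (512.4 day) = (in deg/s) 2.517e-07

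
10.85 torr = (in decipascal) 1.447e+04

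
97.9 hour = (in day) 4.079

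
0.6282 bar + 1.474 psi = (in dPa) 7.298e+05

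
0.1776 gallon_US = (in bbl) 0.004229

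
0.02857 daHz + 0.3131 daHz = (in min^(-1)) 205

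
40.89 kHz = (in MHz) 0.04089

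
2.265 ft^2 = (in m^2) 0.2104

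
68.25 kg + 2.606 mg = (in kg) 68.25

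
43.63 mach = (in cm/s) 1.486e+06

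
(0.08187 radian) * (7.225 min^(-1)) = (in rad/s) 0.009859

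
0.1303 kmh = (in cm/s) 3.619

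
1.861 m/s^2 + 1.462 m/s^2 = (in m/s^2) 3.323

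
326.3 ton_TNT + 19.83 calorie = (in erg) 1.365e+19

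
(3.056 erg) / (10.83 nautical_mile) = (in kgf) 1.554e-12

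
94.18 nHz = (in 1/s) 9.418e-08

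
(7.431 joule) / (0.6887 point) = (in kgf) 3119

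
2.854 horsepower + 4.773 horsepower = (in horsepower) 7.627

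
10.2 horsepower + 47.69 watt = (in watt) 7654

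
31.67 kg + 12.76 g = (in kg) 31.68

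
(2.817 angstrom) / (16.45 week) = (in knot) 5.504e-17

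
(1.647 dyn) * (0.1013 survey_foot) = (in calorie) 1.215e-07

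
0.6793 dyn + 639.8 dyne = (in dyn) 640.5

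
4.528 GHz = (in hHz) 4.528e+07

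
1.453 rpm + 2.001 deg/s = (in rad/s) 0.1871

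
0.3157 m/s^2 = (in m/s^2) 0.3157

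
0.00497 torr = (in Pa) 0.6626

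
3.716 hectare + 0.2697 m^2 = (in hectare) 3.716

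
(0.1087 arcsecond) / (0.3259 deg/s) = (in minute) 1.544e-06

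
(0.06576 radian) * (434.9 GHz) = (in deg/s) 1.639e+12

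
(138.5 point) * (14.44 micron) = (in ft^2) 7.594e-06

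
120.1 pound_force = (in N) 534.2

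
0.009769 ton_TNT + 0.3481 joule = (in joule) 4.087e+07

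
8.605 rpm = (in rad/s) 0.9011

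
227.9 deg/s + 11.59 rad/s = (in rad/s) 15.57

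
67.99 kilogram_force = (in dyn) 6.668e+07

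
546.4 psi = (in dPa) 3.767e+07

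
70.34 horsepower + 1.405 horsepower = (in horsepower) 71.75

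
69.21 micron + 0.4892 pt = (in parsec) 7.836e-21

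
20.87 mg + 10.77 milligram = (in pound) 6.975e-05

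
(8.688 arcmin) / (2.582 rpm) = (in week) 1.545e-08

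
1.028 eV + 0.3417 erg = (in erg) 0.3417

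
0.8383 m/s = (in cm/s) 83.83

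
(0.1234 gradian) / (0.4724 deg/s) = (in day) 2.721e-06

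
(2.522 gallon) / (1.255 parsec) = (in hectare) 2.465e-23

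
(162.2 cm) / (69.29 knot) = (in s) 0.0455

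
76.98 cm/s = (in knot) 1.496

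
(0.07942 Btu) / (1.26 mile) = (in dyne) 4132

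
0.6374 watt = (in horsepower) 0.0008548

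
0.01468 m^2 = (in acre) 3.628e-06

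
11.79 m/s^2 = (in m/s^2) 11.79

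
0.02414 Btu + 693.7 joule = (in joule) 719.2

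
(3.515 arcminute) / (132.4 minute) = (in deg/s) 7.375e-06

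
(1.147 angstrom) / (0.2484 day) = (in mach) 1.57e-17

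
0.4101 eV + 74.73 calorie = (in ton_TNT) 7.473e-08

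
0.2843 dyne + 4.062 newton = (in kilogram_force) 0.4142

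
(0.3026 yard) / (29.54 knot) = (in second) 0.01821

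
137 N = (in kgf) 13.97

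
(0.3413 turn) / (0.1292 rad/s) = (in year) 5.263e-07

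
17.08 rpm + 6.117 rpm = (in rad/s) 2.429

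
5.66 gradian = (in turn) 0.01415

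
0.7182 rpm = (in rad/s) 0.07521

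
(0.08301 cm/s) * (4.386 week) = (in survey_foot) 7224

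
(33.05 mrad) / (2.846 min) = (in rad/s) 0.0001935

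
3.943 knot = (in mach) 0.005957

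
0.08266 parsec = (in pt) 7.23e+18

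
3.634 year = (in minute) 1.91e+06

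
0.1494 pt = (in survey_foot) 0.0001729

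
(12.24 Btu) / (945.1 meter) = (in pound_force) 3.072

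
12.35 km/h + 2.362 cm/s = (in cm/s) 345.4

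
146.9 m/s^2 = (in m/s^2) 146.9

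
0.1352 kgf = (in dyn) 1.326e+05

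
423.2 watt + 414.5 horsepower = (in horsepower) 415.1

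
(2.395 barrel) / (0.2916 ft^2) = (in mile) 0.008734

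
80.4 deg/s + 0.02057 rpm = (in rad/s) 1.405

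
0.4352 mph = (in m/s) 0.1946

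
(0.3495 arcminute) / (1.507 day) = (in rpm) 7.456e-09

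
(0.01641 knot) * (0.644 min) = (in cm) 32.62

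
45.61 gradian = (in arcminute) 2463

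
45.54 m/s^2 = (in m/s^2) 45.54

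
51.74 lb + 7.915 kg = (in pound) 69.19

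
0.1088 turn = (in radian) 0.6836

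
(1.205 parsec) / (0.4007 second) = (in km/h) 3.341e+17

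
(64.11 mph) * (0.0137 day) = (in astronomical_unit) 2.268e-07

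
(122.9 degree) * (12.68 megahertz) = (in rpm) 2.597e+08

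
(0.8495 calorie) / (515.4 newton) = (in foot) 0.02263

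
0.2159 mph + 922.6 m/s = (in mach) 2.71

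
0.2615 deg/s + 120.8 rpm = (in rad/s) 12.65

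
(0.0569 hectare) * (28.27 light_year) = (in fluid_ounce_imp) 5.356e+24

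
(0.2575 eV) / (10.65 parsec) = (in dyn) 1.255e-32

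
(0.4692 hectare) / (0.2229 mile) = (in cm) 1308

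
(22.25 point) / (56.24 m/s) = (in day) 1.615e-09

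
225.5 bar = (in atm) 222.6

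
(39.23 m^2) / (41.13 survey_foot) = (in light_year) 3.308e-16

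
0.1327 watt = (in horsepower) 0.000178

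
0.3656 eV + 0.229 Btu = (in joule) 241.6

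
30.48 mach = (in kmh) 3.736e+04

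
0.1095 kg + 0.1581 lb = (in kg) 0.1812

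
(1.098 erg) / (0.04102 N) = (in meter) 2.677e-06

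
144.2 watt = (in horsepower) 0.1934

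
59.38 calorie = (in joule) 248.4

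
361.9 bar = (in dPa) 3.619e+08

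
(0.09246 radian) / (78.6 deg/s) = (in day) 7.801e-07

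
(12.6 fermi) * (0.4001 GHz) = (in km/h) 1.815e-05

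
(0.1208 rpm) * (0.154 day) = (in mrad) 1.683e+05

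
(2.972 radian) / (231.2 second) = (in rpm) 0.1228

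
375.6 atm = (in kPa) 3.806e+04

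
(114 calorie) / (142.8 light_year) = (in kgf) 3.6e-17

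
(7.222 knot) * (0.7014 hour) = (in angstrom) 9.381e+13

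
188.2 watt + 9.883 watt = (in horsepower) 0.2656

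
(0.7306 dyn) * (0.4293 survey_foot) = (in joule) 9.56e-07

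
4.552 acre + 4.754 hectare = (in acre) 16.3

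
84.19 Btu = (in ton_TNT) 2.123e-05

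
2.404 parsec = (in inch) 2.92e+18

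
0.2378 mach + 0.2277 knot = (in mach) 0.2381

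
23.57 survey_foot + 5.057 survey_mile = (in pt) 2.309e+07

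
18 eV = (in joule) 2.884e-18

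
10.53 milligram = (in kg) 1.053e-05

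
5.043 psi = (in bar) 0.3477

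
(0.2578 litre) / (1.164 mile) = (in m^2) 1.376e-07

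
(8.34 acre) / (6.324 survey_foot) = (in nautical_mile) 9.454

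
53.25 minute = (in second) 3195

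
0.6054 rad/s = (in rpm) 5.781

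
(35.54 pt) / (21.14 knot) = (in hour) 3.202e-07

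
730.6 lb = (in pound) 730.6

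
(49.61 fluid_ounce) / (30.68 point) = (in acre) 3.35e-05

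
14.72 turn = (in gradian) 5888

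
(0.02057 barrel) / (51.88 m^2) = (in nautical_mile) 3.404e-08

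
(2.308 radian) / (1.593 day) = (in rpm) 0.0001601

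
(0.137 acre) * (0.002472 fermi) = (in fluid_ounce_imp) 4.824e-11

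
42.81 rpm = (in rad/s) 4.483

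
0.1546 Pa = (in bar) 1.546e-06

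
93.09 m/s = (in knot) 181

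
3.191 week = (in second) 1.93e+06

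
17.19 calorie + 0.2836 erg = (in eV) 4.489e+20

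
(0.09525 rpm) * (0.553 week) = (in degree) 1.911e+05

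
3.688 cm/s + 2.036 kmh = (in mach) 0.001769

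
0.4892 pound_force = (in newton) 2.176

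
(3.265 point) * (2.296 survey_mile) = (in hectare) 0.0004256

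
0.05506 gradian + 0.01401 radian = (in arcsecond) 3068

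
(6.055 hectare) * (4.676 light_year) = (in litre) 2.679e+24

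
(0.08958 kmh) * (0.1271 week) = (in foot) 6276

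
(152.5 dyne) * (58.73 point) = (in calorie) 7.552e-06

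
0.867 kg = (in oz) 30.58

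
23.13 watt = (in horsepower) 0.03102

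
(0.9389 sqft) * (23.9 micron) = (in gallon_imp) 0.0004586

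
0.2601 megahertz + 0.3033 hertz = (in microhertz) 2.601e+11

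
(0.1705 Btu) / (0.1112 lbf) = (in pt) 1.031e+06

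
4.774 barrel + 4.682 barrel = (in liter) 1503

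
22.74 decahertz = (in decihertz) 2274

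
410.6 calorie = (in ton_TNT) 4.106e-07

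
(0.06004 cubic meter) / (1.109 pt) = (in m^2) 153.5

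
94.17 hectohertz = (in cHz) 9.417e+05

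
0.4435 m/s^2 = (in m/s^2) 0.4435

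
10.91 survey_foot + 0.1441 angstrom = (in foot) 10.91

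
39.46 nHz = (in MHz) 3.946e-14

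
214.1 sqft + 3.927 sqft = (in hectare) 0.002026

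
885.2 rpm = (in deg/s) 5311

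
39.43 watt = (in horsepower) 0.05288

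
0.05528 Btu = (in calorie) 13.94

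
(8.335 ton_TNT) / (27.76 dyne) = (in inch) 4.946e+15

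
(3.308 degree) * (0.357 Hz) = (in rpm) 0.1968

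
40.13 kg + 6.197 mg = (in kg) 40.13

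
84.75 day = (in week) 12.11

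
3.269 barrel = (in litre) 519.7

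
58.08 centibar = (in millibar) 580.8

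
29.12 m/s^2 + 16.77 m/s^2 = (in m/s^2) 45.89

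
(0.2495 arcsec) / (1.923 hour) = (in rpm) 1.669e-09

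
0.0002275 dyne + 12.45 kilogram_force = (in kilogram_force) 12.45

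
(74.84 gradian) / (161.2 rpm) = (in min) 0.001161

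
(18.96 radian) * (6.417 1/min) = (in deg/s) 116.2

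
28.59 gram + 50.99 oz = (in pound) 3.25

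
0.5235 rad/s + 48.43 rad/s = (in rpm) 467.5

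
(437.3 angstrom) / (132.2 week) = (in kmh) 1.969e-15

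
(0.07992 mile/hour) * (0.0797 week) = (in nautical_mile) 0.9299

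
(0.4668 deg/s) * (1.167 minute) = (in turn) 0.09079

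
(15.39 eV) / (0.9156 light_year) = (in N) 2.847e-34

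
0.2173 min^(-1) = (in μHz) 3622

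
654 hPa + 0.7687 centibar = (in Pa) 6.617e+04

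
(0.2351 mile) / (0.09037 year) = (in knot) 0.0002581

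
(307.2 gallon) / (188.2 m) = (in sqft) 0.06651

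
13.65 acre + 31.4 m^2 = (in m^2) 5.527e+04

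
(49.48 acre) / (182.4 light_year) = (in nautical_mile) 6.266e-17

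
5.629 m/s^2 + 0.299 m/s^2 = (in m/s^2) 5.928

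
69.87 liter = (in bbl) 0.4395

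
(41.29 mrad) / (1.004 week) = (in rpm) 6.493e-07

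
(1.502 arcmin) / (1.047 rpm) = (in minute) 6.642e-05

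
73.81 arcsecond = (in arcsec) 73.81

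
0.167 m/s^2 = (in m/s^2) 0.167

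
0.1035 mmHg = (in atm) 0.0001362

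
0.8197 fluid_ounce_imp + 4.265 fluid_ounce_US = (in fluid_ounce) 5.053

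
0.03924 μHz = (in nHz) 39.24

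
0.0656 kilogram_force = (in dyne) 6.433e+04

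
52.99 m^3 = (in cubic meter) 52.99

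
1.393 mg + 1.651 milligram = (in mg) 3.044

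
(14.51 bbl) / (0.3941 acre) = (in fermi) 1.446e+12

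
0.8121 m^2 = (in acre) 0.0002007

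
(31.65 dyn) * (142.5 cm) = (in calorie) 0.0001078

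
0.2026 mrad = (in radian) 0.0002026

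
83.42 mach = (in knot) 5.521e+04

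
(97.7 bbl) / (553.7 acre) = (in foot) 2.274e-05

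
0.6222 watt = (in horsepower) 0.0008344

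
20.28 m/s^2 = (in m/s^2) 20.28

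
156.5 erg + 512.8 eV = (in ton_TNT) 3.74e-15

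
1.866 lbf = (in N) 8.3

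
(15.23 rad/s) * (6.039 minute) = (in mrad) 5.518e+06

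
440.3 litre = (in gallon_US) 116.3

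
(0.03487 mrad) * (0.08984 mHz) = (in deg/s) 1.795e-07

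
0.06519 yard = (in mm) 59.61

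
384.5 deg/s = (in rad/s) 6.711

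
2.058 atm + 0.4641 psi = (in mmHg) 1588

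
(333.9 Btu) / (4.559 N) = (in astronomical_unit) 5.165e-07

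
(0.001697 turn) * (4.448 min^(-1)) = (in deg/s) 0.04529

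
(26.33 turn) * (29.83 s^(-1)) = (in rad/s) 4935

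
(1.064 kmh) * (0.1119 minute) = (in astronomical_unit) 1.326e-11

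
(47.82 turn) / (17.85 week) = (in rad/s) 2.783e-05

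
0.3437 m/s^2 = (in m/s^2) 0.3437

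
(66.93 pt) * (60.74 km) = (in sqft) 1.544e+04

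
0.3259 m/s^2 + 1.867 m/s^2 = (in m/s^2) 2.193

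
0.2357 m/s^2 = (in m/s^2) 0.2357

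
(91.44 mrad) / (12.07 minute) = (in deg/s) 0.007234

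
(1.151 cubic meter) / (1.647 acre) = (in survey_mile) 1.073e-07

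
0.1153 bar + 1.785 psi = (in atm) 0.2353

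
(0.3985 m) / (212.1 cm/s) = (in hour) 5.219e-05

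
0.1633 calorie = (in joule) 0.6832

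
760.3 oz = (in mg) 2.155e+07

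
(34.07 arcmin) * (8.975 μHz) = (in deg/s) 5.096e-06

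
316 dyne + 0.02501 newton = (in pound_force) 0.006333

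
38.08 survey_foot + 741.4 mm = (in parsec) 4.002e-16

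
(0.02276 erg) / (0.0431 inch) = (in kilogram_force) 2.12e-07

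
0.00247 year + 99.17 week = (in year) 1.904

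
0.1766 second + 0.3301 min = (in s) 19.98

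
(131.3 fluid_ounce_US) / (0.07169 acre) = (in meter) 1.338e-05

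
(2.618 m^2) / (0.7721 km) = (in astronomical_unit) 2.267e-14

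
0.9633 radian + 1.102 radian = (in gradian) 131.5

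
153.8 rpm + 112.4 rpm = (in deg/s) 1597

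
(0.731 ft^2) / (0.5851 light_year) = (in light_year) 1.297e-33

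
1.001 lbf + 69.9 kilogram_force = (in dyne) 6.899e+07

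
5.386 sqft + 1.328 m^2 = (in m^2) 1.828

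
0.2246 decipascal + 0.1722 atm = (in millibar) 174.5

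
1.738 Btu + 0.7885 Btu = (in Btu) 2.526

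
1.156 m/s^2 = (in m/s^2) 1.156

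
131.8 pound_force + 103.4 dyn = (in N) 586.3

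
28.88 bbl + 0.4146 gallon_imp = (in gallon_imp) 1010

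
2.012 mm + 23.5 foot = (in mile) 0.004452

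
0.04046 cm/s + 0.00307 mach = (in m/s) 1.046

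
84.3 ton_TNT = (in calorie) 8.43e+10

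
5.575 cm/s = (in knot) 0.1084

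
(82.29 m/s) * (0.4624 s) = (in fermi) 3.805e+16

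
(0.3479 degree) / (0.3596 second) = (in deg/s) 0.9675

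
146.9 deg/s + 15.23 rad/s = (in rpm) 169.9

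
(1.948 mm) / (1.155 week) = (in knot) 5.421e-09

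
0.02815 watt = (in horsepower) 3.775e-05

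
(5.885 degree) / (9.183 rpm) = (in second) 0.1068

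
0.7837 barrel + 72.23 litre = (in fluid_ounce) 6656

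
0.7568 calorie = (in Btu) 0.003001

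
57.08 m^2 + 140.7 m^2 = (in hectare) 0.01978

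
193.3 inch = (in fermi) 4.91e+15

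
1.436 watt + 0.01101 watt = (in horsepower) 0.00194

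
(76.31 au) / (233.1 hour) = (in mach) 3.995e+04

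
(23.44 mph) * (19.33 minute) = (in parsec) 3.939e-13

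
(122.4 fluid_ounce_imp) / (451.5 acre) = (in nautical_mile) 1.028e-12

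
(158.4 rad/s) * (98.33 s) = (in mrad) 1.558e+07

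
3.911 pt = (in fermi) 1.38e+12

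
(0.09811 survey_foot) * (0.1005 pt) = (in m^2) 1.06e-06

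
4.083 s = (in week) 6.751e-06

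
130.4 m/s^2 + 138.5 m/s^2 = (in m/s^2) 268.9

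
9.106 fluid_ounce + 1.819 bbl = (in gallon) 76.47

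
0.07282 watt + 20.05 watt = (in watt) 20.12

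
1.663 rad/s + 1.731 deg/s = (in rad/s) 1.693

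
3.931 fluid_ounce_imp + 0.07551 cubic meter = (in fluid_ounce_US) 2557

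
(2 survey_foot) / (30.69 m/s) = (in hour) 5.518e-06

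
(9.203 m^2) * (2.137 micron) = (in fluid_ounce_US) 0.665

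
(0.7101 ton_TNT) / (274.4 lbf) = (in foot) 7.986e+06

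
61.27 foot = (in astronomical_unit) 1.248e-10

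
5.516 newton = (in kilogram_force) 0.5625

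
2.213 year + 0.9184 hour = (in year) 2.213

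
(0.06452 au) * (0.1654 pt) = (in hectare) 56.32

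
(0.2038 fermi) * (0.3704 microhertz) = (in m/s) 7.549e-23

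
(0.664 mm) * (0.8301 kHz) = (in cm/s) 55.12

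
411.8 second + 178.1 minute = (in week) 0.01835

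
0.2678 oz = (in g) 7.592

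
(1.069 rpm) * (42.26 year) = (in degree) 8.548e+09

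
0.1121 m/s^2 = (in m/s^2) 0.1121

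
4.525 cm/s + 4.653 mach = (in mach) 4.653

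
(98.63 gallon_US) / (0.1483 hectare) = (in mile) 1.564e-07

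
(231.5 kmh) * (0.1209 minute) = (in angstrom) 4.665e+12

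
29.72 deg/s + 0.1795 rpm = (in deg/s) 30.8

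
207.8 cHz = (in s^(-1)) 2.078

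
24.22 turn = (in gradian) 9688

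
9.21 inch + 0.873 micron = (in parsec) 7.581e-18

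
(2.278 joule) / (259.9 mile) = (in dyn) 0.5446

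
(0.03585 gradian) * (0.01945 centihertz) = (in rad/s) 1.095e-07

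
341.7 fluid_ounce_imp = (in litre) 9.709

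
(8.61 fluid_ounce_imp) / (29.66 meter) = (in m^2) 8.248e-06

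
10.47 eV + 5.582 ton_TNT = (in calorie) 5.582e+09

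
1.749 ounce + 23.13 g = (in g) 72.71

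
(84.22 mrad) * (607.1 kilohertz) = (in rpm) 4.883e+05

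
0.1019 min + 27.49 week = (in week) 27.49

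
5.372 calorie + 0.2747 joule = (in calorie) 5.438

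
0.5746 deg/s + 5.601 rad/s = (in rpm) 53.58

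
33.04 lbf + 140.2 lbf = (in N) 770.6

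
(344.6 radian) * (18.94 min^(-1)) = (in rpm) 1039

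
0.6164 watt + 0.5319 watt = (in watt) 1.148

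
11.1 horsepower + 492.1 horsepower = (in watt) 3.752e+05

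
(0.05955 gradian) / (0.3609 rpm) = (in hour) 6.875e-06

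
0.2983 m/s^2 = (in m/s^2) 0.2983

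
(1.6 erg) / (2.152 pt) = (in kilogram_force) 2.149e-05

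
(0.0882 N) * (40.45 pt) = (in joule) 0.001259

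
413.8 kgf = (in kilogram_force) 413.8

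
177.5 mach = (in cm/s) 6.044e+06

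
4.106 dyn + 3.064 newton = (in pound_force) 0.6888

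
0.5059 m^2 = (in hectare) 5.059e-05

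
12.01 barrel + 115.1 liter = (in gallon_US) 534.8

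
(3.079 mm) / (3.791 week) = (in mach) 3.944e-12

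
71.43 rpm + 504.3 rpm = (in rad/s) 60.29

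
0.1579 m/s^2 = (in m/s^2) 0.1579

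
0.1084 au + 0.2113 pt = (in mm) 1.622e+13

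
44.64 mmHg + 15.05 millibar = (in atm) 0.07359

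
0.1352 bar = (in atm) 0.1334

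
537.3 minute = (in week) 0.0533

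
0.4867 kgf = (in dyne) 4.773e+05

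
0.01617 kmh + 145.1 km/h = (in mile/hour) 90.17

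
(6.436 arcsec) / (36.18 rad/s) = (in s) 8.624e-07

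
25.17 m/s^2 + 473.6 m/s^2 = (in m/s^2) 498.8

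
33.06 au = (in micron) 4.946e+18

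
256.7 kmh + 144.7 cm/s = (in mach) 0.2137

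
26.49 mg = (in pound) 5.84e-05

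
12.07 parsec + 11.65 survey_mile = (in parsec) 12.07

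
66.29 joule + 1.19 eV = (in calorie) 15.84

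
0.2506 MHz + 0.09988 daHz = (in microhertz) 2.506e+11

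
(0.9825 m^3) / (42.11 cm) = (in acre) 0.0005765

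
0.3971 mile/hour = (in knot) 0.3451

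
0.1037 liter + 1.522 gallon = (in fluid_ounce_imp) 206.4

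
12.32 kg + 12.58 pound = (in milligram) 1.803e+07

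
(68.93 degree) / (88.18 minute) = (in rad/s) 0.0002274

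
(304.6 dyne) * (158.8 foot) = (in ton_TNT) 3.524e-11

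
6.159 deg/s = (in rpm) 1.027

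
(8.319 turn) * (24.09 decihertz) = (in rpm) 1202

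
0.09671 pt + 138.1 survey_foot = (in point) 1.193e+05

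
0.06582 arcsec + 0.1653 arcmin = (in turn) 7.704e-06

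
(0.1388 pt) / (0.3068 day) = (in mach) 5.425e-12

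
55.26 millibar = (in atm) 0.05454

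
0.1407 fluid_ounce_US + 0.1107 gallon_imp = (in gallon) 0.134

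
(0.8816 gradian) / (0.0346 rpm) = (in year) 1.212e-07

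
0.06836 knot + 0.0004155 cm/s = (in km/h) 0.1266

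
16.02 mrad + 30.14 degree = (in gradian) 34.51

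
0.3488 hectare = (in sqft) 3.754e+04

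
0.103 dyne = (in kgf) 1.05e-07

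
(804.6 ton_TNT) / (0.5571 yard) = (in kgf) 6.739e+11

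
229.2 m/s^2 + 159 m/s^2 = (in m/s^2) 388.2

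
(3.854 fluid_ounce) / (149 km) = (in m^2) 7.649e-10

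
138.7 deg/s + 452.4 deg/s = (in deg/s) 591.1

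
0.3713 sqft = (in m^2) 0.03449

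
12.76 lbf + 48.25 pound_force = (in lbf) 61.01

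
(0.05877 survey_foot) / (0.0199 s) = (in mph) 2.014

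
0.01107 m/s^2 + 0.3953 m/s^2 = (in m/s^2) 0.4064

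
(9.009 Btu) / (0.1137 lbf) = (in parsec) 6.091e-13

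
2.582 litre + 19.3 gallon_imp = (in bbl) 0.5681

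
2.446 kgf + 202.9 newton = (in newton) 226.9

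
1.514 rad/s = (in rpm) 14.46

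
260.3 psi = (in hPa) 1.795e+04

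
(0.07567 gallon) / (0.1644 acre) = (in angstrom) 4305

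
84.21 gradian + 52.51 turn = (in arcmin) 1.139e+06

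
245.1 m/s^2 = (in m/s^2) 245.1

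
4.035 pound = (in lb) 4.035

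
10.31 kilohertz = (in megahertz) 0.01031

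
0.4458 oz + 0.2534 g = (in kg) 0.01289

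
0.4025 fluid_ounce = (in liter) 0.0119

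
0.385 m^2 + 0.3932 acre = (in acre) 0.3933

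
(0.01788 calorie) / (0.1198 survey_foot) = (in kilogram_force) 0.2089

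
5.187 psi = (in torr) 268.2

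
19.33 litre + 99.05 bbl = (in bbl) 99.17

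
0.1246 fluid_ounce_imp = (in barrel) 2.227e-05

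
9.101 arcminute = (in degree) 0.1517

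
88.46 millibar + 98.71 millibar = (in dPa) 1.872e+05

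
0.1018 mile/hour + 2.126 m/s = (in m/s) 2.172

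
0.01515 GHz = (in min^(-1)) 9.09e+08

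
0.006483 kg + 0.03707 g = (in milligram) 6520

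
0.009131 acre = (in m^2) 36.95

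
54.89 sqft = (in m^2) 5.099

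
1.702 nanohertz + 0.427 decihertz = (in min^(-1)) 2.562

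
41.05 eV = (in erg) 6.577e-11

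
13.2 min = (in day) 0.009167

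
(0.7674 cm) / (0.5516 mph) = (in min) 0.0005187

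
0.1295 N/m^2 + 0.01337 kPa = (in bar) 0.000135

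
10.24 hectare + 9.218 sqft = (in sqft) 1.102e+06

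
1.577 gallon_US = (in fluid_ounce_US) 201.9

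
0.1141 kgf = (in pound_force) 0.2515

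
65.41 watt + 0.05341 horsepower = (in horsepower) 0.1411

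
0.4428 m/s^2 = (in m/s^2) 0.4428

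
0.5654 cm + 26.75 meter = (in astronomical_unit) 1.789e-10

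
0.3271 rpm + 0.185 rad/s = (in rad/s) 0.2193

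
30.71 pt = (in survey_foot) 0.03554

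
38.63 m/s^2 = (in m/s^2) 38.63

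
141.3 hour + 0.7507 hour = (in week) 0.8455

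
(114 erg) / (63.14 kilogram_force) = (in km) 1.841e-11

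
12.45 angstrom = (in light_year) 1.316e-25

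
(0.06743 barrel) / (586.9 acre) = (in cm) 4.514e-07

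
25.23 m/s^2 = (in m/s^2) 25.23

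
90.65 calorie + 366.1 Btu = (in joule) 3.866e+05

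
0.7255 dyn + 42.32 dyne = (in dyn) 43.05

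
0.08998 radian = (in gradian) 5.728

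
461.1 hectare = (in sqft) 4.963e+07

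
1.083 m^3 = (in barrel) 6.812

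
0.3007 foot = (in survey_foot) 0.3007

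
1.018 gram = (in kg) 0.001018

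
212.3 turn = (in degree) 7.643e+04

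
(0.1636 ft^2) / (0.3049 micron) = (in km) 49.85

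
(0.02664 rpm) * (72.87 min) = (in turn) 1.941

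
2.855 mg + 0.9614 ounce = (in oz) 0.9615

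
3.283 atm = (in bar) 3.326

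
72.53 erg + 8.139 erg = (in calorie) 1.928e-06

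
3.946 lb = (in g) 1790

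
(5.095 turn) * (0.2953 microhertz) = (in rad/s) 9.453e-06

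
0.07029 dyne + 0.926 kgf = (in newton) 9.081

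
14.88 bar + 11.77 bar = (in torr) 1.999e+04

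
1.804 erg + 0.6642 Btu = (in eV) 4.374e+21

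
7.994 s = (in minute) 0.1332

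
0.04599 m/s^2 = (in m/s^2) 0.04599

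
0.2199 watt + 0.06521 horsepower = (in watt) 48.85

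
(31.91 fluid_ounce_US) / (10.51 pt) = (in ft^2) 2.74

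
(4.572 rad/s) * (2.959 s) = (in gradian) 861.3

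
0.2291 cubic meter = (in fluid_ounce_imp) 8063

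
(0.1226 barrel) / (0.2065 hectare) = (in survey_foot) 3.097e-05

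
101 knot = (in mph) 116.2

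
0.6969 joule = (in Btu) 0.0006605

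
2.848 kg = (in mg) 2.848e+06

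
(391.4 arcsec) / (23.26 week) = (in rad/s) 1.349e-10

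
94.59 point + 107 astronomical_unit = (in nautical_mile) 8.643e+09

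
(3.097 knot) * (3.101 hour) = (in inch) 7.002e+05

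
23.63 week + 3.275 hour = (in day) 165.5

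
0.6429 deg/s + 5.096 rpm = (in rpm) 5.203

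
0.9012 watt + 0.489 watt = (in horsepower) 0.001864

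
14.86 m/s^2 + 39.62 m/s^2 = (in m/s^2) 54.48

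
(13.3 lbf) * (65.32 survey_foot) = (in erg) 1.178e+10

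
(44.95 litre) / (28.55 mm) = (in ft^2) 16.95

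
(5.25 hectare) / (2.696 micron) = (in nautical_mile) 1.051e+07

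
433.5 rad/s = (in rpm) 4140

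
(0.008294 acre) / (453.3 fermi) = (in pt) 2.099e+17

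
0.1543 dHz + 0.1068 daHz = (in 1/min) 65.01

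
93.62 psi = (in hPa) 6455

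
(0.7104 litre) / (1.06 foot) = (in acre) 5.433e-07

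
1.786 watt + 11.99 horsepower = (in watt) 8943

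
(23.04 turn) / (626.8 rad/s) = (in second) 0.231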